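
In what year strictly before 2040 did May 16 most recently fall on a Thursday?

2030

From one year to the next, a fixed date's weekday advances by 1, or by 2 when a Feb 29 lies between the two dates.
2040: May 16 is Wednesday.
2039: Monday (−2)
2038: Sunday (−1)
2037: Saturday (−1)
2036: Friday (−1)
2035: Wednesday (−2)
2034: Tuesday (−1)
2033: Monday (−1)
2032: Sunday (−1)
2031: Friday (−2)
2030: Thursday (−1)
May 16 falls on a Thursday in 2030.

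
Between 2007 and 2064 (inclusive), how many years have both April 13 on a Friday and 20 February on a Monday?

Check each year's weekday for April 13 and 20 February:
  2007: Fri/Tue  2008: Sun/Wed  2009: Mon/Fri  2010: Tue/Sat  2011: Wed/Sun  2012: Fri/Mon ✓  2013: Sat/Wed  2014: Sun/Thu  2015: Mon/Fri  2016: Wed/Sat  2017: Thu/Mon  2018: Fri/Tue  2019: Sat/Wed  2020: Mon/Thu  …(30 more)…  2051: Thu/Mon  2052: Sat/Tue  2053: Sun/Thu  2054: Mon/Fri  2055: Tue/Sat  2056: Thu/Sun  2057: Fri/Tue  2058: Sat/Wed  2059: Sun/Thu  2060: Tue/Fri  2061: Wed/Sun  2062: Thu/Mon  2063: Fri/Tue  2064: Sun/Wed
Both conditions hold in: 2012, 2040 — 2.

2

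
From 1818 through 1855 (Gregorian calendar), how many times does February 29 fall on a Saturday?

1

Leap years in 1818–1855: 9 of them.
Feb 29 weekday advances by 5 (mod 7) from one leap year to the next four years later (or differs when a century non-leap intervenes).
Leap-day weekdays: 1820:Tue 1824:Sun 1828:Fri 1832:Wed 1836:Mon 1840:Sat✓ 1844:Thu 1848:Tue 1852:Sun
Saturday: 1840 → 1.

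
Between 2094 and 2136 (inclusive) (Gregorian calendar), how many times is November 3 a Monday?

Track November 3's weekday year by year (advancing +1, or +2 across a Feb 29):
  2094: Wed  2095: Thu (+1)  2096: Sat (+2)  2097: Sun (+1)  2098: Mon (+1) ✓
  2099: Tue (+1)  2100: Wed (+1)  2101: Thu (+1)  2102: Fri (+1)  2103: Sat (+1)
  2104: Mon (+2) ✓  2105: Tue (+1)  2106: Wed (+1)  2107: Thu (+1)  … (15 more years) …
  2123: Wed (+1)  2124: Fri (+2)  2125: Sat (+1)  2126: Sun (+1)  2127: Mon (+1) ✓
  2128: Wed (+2)  2129: Thu (+1)  2130: Fri (+1)  2131: Sat (+1)  2132: Mon (+2) ✓
  2133: Tue (+1)  2134: Wed (+1)  2135: Thu (+1)  2136: Sat (+2)
Monday years: 2098, 2104, 2110, 2121, 2127, 2132 — 6 in total.

6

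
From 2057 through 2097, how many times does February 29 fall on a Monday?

1

Leap years in 2057–2097: 10 of them.
Feb 29 weekday advances by 5 (mod 7) from one leap year to the next four years later (or differs when a century non-leap intervenes).
Leap-day weekdays: 2060:Sun 2064:Fri 2068:Wed 2072:Mon✓ 2076:Sat 2080:Thu 2084:Tue 2088:Sun 2092:Fri 2096:Wed
Monday: 2072 → 1.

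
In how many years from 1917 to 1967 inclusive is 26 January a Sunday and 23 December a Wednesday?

2

Check each year's weekday for 26 January and 23 December:
  1917: Fri/Sun  1918: Sat/Mon  1919: Sun/Tue  1920: Mon/Thu  1921: Wed/Fri  1922: Thu/Sat  1923: Fri/Sun  1924: Sat/Tue  1925: Mon/Wed  1926: Tue/Thu  1927: Wed/Fri  1928: Thu/Sun  1929: Sat/Mon  1930: Sun/Tue  …(23 more)…  1954: Tue/Thu  1955: Wed/Fri  1956: Thu/Sun  1957: Sat/Mon  1958: Sun/Tue  1959: Mon/Wed  1960: Tue/Fri  1961: Thu/Sat  1962: Fri/Sun  1963: Sat/Mon  1964: Sun/Wed ✓  1965: Tue/Thu  1966: Wed/Fri  1967: Thu/Sat
Both conditions hold in: 1936, 1964 — 2.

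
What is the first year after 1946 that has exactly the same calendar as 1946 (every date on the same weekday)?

1957

Two years share a calendar iff Jan 1 falls on the same weekday and both are leap or both are common. 1946: Jan 1 is Tuesday, common year.
1947: Jan 1 Wednesday, common
1948: Jan 1 Thursday, leap
1949: Jan 1 Saturday, common
1950: Jan 1 Sunday, common
1951: Jan 1 Monday, common
1952: Jan 1 Tuesday, leap
1953: Jan 1 Thursday, common
1954: Jan 1 Friday, common
1955: Jan 1 Saturday, common
1956: Jan 1 Sunday, leap
1957: Jan 1 Tuesday, common
1957 matches on both conditions.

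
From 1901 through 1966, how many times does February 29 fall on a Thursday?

Leap years in 1901–1966: 16 of them.
Feb 29 weekday advances by 5 (mod 7) from one leap year to the next four years later (or differs when a century non-leap intervenes).
Leap-day weekdays: 1904:Mon 1908:Sat 1912:Thu✓ 1916:Tue 1920:Sun 1924:Fri 1928:Wed 1932:Mon 1936:Sat 1940:Thu✓ 1944:Tue 1948:Sun 1952:Fri 1956:Wed 1960:Mon 1964:Sat
Thursday: 1912, 1940 → 2.

2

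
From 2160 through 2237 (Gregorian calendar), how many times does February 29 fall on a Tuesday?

2

Leap years in 2160–2237: 19 of them.
Feb 29 weekday advances by 5 (mod 7) from one leap year to the next four years later (or differs when a century non-leap intervenes).
Leap-day weekdays: 2160:Fri 2164:Wed 2168:Mon 2172:Sat 2176:Thu 2180:Tue✓ 2184:Sun 2188:Fri 2192:Wed 2196:Mon 2204:Wed 2208:Mon 2212:Sat 2216:Thu 2220:Tue✓ 2224:Sun 2228:Fri 2232:Wed 2236:Mon
Tuesday: 2180, 2220 → 2.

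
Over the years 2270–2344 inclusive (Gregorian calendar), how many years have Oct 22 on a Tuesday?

11

Track Oct 22's weekday year by year (advancing +1, or +2 across a Feb 29):
  2270: Sat  2271: Sun (+1)  2272: Tue (+2) ✓  2273: Wed (+1)  2274: Thu (+1)
  2275: Fri (+1)  2276: Sun (+2)  2277: Mon (+1)  2278: Tue (+1) ✓  2279: Wed (+1)
  2280: Fri (+2)  2281: Sat (+1)  2282: Sun (+1)  2283: Mon (+1)  … (47 more years) …
  2331: Thu (+1)  2332: Sat (+2)  2333: Sun (+1)  2334: Mon (+1)  2335: Tue (+1) ✓
  2336: Thu (+2)  2337: Fri (+1)  2338: Sat (+1)  2339: Sun (+1)  2340: Tue (+2) ✓
  2341: Wed (+1)  2342: Thu (+1)  2343: Fri (+1)  2344: Sun (+2)
Tuesday years: 2272, 2278, 2289, 2295, 2301, 2307, 2312, 2318, 2329, 2335, 2340 — 11 in total.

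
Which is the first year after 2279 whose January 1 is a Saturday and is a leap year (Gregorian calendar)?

2316

Jan 1 advances by 2 weekdays after a leap year and by 1 after a common year.
2279: Jan 1 is Wednesday.
2280: Thursday (leap)
2281: Saturday
2282: Sunday
2283: Monday
2284: Tuesday (leap)
2285: Thursday
2286: Friday
2287: Saturday
2288: Sunday (leap)
2289: Tuesday
2290: Wednesday
2291: Thursday
2292: Friday (leap)
2293: Sunday
2294: Monday
2295: Tuesday
2296: Wednesday (leap)
2297: Friday
2298: Saturday
2299: Sunday
2300: Monday
2301: Tuesday
2302: Wednesday
2303: Thursday
2304: Friday (leap)
2305: Sunday
2306: Monday
2307: Tuesday
2308: Wednesday (leap)
2309: Friday
2310: Saturday
2311: Sunday
2312: Monday (leap)
2313: Wednesday
2314: Thursday
2315: Friday
2316: Saturday (leap)
2316 begins on a Saturday and is a leap year.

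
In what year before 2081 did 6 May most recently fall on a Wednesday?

From one year to the next, a fixed date's weekday advances by 1, or by 2 when a Feb 29 lies between the two dates.
2081: May 6 is Tuesday.
2080: Monday (−1)
2079: Saturday (−2)
2078: Friday (−1)
2077: Thursday (−1)
2076: Wednesday (−1)
6 May falls on a Wednesday in 2076.

2076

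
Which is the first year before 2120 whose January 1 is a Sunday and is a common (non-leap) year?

Jan 1 advances by 2 weekdays after a leap year and by 1 after a common year.
2120: Jan 1 is Monday (leap).
2119: Sunday
2119 begins on a Sunday and is a common year.

2119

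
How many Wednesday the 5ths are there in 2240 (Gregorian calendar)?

2

Check the 5th of each month of 2240: Jan 5: Sun, Feb 5: Wed, Mar 5: Thu, Apr 5: Sun, May 5: Tue, Jun 5: Fri, Jul 5: Sun, Aug 5: Wed, Sep 5: Sat, Oct 5: Mon, Nov 5: Thu, Dec 5: Sat.
Wednesday occurs in February, August — 2 months.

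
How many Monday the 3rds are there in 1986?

Check the 3rd of each month of 1986: Jan 3: Fri, Feb 3: Mon, Mar 3: Mon, Apr 3: Thu, May 3: Sat, Jun 3: Tue, Jul 3: Thu, Aug 3: Sun, Sep 3: Wed, Oct 3: Fri, Nov 3: Mon, Dec 3: Wed.
Monday occurs in February, March, November — 3 months.

3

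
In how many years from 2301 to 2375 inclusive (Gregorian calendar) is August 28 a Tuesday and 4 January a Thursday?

Check each year's weekday for August 28 and 4 January:
  2301: Wed/Fri  2302: Thu/Sat  2303: Fri/Sun  2304: Sun/Mon  2305: Mon/Wed  2306: Tue/Thu ✓  2307: Wed/Fri  2308: Fri/Sat  2309: Sat/Mon  2310: Sun/Tue  2311: Mon/Wed  2312: Wed/Thu  2313: Thu/Sat  2314: Fri/Sun  …(47 more)…  2362: Tue/Thu ✓  2363: Wed/Fri  2364: Fri/Sat  2365: Sat/Mon  2366: Sun/Tue  2367: Mon/Wed  2368: Wed/Thu  2369: Thu/Sat  2370: Fri/Sun  2371: Sat/Mon  2372: Mon/Tue  2373: Tue/Thu ✓  2374: Wed/Fri  2375: Thu/Sat
Both conditions hold in: 2306, 2317, 2323, 2334, 2345, 2351, 2362, 2373 — 8.

8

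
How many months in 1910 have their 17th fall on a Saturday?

Check the 17th of each month of 1910: Jan 17: Mon, Feb 17: Thu, Mar 17: Thu, Apr 17: Sun, May 17: Tue, Jun 17: Fri, Jul 17: Sun, Aug 17: Wed, Sep 17: Sat, Oct 17: Mon, Nov 17: Thu, Dec 17: Sat.
Saturday occurs in September, December — 2 months.

2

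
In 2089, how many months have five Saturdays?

A month of length L has five Saturdays iff its first Saturday is on day ≤ L−28 (so day 1–3 in a 31-day month, 1–2 in a 30-day month, day 1 in a leap February).
Checking each month of 2089: Jan starts Sat (31d) ✓; Feb starts Tue (28d); Mar starts Tue (31d); Apr starts Fri (30d) ✓; May starts Sun (31d); Jun starts Wed (30d); Jul starts Fri (31d) ✓; Aug starts Mon (31d); Sep starts Thu (30d); Oct starts Sat (31d) ✓; Nov starts Tue (30d); Dec starts Thu (31d) ✓.
Five-Saturday months: January, April, July, October, December → 5.

5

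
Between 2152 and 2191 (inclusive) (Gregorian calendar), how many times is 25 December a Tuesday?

6

Track 25 December's weekday year by year (advancing +1, or +2 across a Feb 29):
  2152: Mon  2153: Tue (+1) ✓  2154: Wed (+1)  2155: Thu (+1)  2156: Sat (+2)
  2157: Sun (+1)  2158: Mon (+1)  2159: Tue (+1) ✓  2160: Thu (+2)  2161: Fri (+1)
  2162: Sat (+1)  2163: Sun (+1)  2164: Tue (+2) ✓  2165: Wed (+1)  … (12 more years) …
  2178: Fri (+1)  2179: Sat (+1)  2180: Mon (+2)  2181: Tue (+1) ✓  2182: Wed (+1)
  2183: Thu (+1)  2184: Sat (+2)  2185: Sun (+1)  2186: Mon (+1)  2187: Tue (+1) ✓
  2188: Thu (+2)  2189: Fri (+1)  2190: Sat (+1)  2191: Sun (+1)
Tuesday years: 2153, 2159, 2164, 2170, 2181, 2187 — 6 in total.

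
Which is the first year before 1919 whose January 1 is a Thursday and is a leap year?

Jan 1 advances by 2 weekdays after a leap year and by 1 after a common year.
1919: Jan 1 is Wednesday.
1918: Tuesday
1917: Monday
1916: Saturday (leap)
1915: Friday
1914: Thursday
1913: Wednesday
1912: Monday (leap)
1911: Sunday
1910: Saturday
1909: Friday
1908: Wednesday (leap)
1907: Tuesday
1906: Monday
1905: Sunday
1904: Friday (leap)
1903: Thursday
1902: Wednesday
1901: Tuesday
1900: Monday
1899: Sunday
1898: Saturday
1897: Friday
1896: Wednesday (leap)
1895: Tuesday
1894: Monday
1893: Sunday
1892: Friday (leap)
1891: Thursday
1890: Wednesday
1889: Tuesday
1888: Sunday (leap)
1887: Saturday
1886: Friday
1885: Thursday
1884: Tuesday (leap)
1883: Monday
1882: Sunday
1881: Saturday
1880: Thursday (leap)
1880 begins on a Thursday and is a leap year.

1880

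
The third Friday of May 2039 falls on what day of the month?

20

May 1, 2039 is a Sunday, so the first Friday is the 6th.
The third Friday is 6 + 14 = 20.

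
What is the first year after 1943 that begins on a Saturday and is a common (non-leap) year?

1949

Jan 1 advances by 2 weekdays after a leap year and by 1 after a common year.
1943: Jan 1 is Friday.
1944: Saturday (leap)
1945: Monday
1946: Tuesday
1947: Wednesday
1948: Thursday (leap)
1949: Saturday
1949 begins on a Saturday and is a common year.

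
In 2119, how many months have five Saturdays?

4

A month of length L has five Saturdays iff its first Saturday is on day ≤ L−28 (so day 1–3 in a 31-day month, 1–2 in a 30-day month, day 1 in a leap February).
Checking each month of 2119: Jan starts Sun (31d); Feb starts Wed (28d); Mar starts Wed (31d); Apr starts Sat (30d) ✓; May starts Mon (31d); Jun starts Thu (30d); Jul starts Sat (31d) ✓; Aug starts Tue (31d); Sep starts Fri (30d) ✓; Oct starts Sun (31d); Nov starts Wed (30d); Dec starts Fri (31d) ✓.
Five-Saturday months: April, July, September, December → 4.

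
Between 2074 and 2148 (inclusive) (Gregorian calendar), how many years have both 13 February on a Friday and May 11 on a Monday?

Check each year's weekday for 13 February and May 11:
  2074: Tue/Fri  2075: Wed/Sat  2076: Thu/Mon  2077: Sat/Tue  2078: Sun/Wed  2079: Mon/Thu  2080: Tue/Sat  2081: Thu/Sun  2082: Fri/Mon ✓  2083: Sat/Tue  2084: Sun/Thu  2085: Tue/Fri  2086: Wed/Sat  2087: Thu/Sun  …(47 more)…  2135: Sun/Wed  2136: Mon/Fri  2137: Wed/Sat  2138: Thu/Sun  2139: Fri/Mon ✓  2140: Sat/Wed  2141: Mon/Thu  2142: Tue/Fri  2143: Wed/Sat  2144: Thu/Mon  2145: Sat/Tue  2146: Sun/Wed  2147: Mon/Thu  2148: Tue/Sat
Both conditions hold in: 2082, 2093, 2099, 2105, 2111, 2122, 2133, 2139 — 8.

8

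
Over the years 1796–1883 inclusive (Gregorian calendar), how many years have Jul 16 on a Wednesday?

Track Jul 16's weekday year by year (advancing +1, or +2 across a Feb 29):
  1796: Sat  1797: Sun (+1)  1798: Mon (+1)  1799: Tue (+1)  1800: Wed (+1) ✓
  1801: Thu (+1)  1802: Fri (+1)  1803: Sat (+1)  1804: Mon (+2)  1805: Tue (+1)
  1806: Wed (+1) ✓  1807: Thu (+1)  1808: Sat (+2)  1809: Sun (+1)  … (60 more years) …
  1870: Sat (+1)  1871: Sun (+1)  1872: Tue (+2)  1873: Wed (+1) ✓  1874: Thu (+1)
  1875: Fri (+1)  1876: Sun (+2)  1877: Mon (+1)  1878: Tue (+1)  1879: Wed (+1) ✓
  1880: Fri (+2)  1881: Sat (+1)  1882: Sun (+1)  1883: Mon (+1)
Wednesday years: 1800, 1806, 1817, 1823, 1828, 1834, 1845, 1851, 1856, 1862, 1873, 1879 — 12 in total.

12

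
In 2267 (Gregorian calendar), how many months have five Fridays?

A month of length L has five Fridays iff its first Friday is on day ≤ L−28 (so day 1–3 in a 31-day month, 1–2 in a 30-day month, day 1 in a leap February).
Checking each month of 2267: Jan starts Tue (31d); Feb starts Fri (28d); Mar starts Fri (31d) ✓; Apr starts Mon (30d); May starts Wed (31d) ✓; Jun starts Sat (30d); Jul starts Mon (31d); Aug starts Thu (31d) ✓; Sep starts Sun (30d); Oct starts Tue (31d); Nov starts Fri (30d) ✓; Dec starts Sun (31d).
Five-Friday months: March, May, August, November → 4.

4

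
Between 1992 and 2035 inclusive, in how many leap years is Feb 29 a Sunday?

Leap years in 1992–2035: 11 of them.
Feb 29 weekday advances by 5 (mod 7) from one leap year to the next four years later (or differs when a century non-leap intervenes).
Leap-day weekdays: 1992:Sat 1996:Thu 2000:Tue 2004:Sun✓ 2008:Fri 2012:Wed 2016:Mon 2020:Sat 2024:Thu 2028:Tue 2032:Sun✓
Sunday: 2004, 2032 → 2.

2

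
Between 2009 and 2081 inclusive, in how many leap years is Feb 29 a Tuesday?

2

Leap years in 2009–2081: 18 of them.
Feb 29 weekday advances by 5 (mod 7) from one leap year to the next four years later (or differs when a century non-leap intervenes).
Leap-day weekdays: 2012:Wed 2016:Mon 2020:Sat 2024:Thu 2028:Tue✓ 2032:Sun 2036:Fri 2040:Wed 2044:Mon 2048:Sat 2052:Thu 2056:Tue✓ 2060:Sun 2064:Fri 2068:Wed 2072:Mon 2076:Sat 2080:Thu
Tuesday: 2028, 2056 → 2.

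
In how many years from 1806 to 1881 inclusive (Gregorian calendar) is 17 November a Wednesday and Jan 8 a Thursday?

3

Check each year's weekday for 17 November and Jan 8:
  1806: Mon/Wed  1807: Tue/Thu  1808: Thu/Fri  1809: Fri/Sun  1810: Sat/Mon  1811: Sun/Tue  1812: Tue/Wed  1813: Wed/Fri  1814: Thu/Sat  1815: Fri/Sun  1816: Sun/Mon  1817: Mon/Wed  1818: Tue/Thu  1819: Wed/Fri  …(48 more)…  1868: Tue/Wed  1869: Wed/Fri  1870: Thu/Sat  1871: Fri/Sun  1872: Sun/Mon  1873: Mon/Wed  1874: Tue/Thu  1875: Wed/Fri  1876: Fri/Sat  1877: Sat/Mon  1878: Sun/Tue  1879: Mon/Wed  1880: Wed/Thu ✓  1881: Thu/Sat
Both conditions hold in: 1824, 1852, 1880 — 3.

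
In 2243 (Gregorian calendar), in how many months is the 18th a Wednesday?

Check the 18th of each month of 2243: Jan 18: Wed, Feb 18: Sat, Mar 18: Sat, Apr 18: Tue, May 18: Thu, Jun 18: Sun, Jul 18: Tue, Aug 18: Fri, Sep 18: Mon, Oct 18: Wed, Nov 18: Sat, Dec 18: Mon.
Wednesday occurs in January, October — 2 months.

2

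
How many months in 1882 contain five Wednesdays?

4

A month of length L has five Wednesdays iff its first Wednesday is on day ≤ L−28 (so day 1–3 in a 31-day month, 1–2 in a 30-day month, day 1 in a leap February).
Checking each month of 1882: Jan starts Sun (31d); Feb starts Wed (28d); Mar starts Wed (31d) ✓; Apr starts Sat (30d); May starts Mon (31d) ✓; Jun starts Thu (30d); Jul starts Sat (31d); Aug starts Tue (31d) ✓; Sep starts Fri (30d); Oct starts Sun (31d); Nov starts Wed (30d) ✓; Dec starts Fri (31d).
Five-Wednesday months: March, May, August, November → 4.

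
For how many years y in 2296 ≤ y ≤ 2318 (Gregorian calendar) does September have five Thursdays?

6

September has 30 days; it has five Thursdays when Thursday falls among the first (month-length − 28) days — i.e. when September 1 is one of Thursday/Wednesday.
September 1 by year: 2296:Tue 2297:Wed✓ 2298:Thu✓ 2299:Fri 2300:Sat 2301:Sun 2302:Mon 2303:Tue 2304:Thu✓ 2305:Fri 2306:Sat 2307:Sun 2308:Tue 2309:Wed✓ 2310:Thu✓ 2311:Fri 2312:Sun 2313:Mon 2314:Tue 2315:Wed✓ 2316:Fri 2317:Sat 2318:Sun
Years with five Thursdays: 2297, 2298, 2304, 2309, 2310, 2315 → 6.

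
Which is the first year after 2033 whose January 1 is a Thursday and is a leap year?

2060

Jan 1 advances by 2 weekdays after a leap year and by 1 after a common year.
2033: Jan 1 is Saturday.
2034: Sunday
2035: Monday
2036: Tuesday (leap)
2037: Thursday
2038: Friday
2039: Saturday
2040: Sunday (leap)
2041: Tuesday
2042: Wednesday
2043: Thursday
2044: Friday (leap)
2045: Sunday
2046: Monday
2047: Tuesday
2048: Wednesday (leap)
2049: Friday
2050: Saturday
2051: Sunday
2052: Monday (leap)
2053: Wednesday
2054: Thursday
2055: Friday
2056: Saturday (leap)
2057: Monday
2058: Tuesday
2059: Wednesday
2060: Thursday (leap)
2060 begins on a Thursday and is a leap year.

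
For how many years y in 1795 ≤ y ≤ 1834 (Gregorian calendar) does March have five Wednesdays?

16

March has 31 days; it has five Wednesdays when Wednesday falls among the first (month-length − 28) days — i.e. when March 1 is one of Wednesday/Tuesday/Monday.
March 1 by year: 1795:Sun 1796:Tue✓ 1797:Wed✓ 1798:Thu 1799:Fri 1800:Sat 1801:Sun 1802:Mon✓ 1803:Tue✓ 1804:Thu 1805:Fri 1806:Sat 1807:Sun 1808:Tue✓ 1809:Wed✓ …(10 more)… 1820:Wed✓ 1821:Thu 1822:Fri 1823:Sat 1824:Mon✓ 1825:Tue✓ 1826:Wed✓ 1827:Thu 1828:Sat 1829:Sun 1830:Mon✓ 1831:Tue✓ 1832:Thu 1833:Fri 1834:Sat
Years with five Wednesdays: 1796, 1797, 1802, 1803, 1808, 1809, 1813, 1814, 1815, 1819, 1820, 1824, 1825, 1826, 1830, 1831 → 16.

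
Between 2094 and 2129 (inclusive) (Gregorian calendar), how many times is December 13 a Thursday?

Track December 13's weekday year by year (advancing +1, or +2 across a Feb 29):
  2094: Mon  2095: Tue (+1)  2096: Thu (+2) ✓  2097: Fri (+1)  2098: Sat (+1)
  2099: Sun (+1)  2100: Mon (+1)  2101: Tue (+1)  2102: Wed (+1)  2103: Thu (+1) ✓
  2104: Sat (+2)  2105: Sun (+1)  2106: Mon (+1)  2107: Tue (+1)  … (8 more years) …
  2116: Sun (+2)  2117: Mon (+1)  2118: Tue (+1)  2119: Wed (+1)  2120: Fri (+2)
  2121: Sat (+1)  2122: Sun (+1)  2123: Mon (+1)  2124: Wed (+2)  2125: Thu (+1) ✓
  2126: Fri (+1)  2127: Sat (+1)  2128: Mon (+2)  2129: Tue (+1)
Thursday years: 2096, 2103, 2108, 2114, 2125 — 5 in total.

5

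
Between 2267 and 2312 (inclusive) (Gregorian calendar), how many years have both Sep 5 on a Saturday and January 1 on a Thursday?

Check each year's weekday for Sep 5 and January 1:
  2267: Thu/Tue  2268: Sat/Wed  2269: Sun/Fri  2270: Mon/Sat  2271: Tue/Sun  2272: Thu/Mon  2273: Fri/Wed  2274: Sat/Thu ✓  2275: Sun/Fri  2276: Tue/Sat  2277: Wed/Mon  2278: Thu/Tue  2279: Fri/Wed  2280: Sun/Thu  …(18 more)…  2299: Tue/Sun  2300: Wed/Mon  2301: Thu/Tue  2302: Fri/Wed  2303: Sat/Thu ✓  2304: Mon/Fri  2305: Tue/Sun  2306: Wed/Mon  2307: Thu/Tue  2308: Sat/Wed  2309: Sun/Fri  2310: Mon/Sat  2311: Tue/Sun  2312: Thu/Mon
Both conditions hold in: 2274, 2285, 2291, 2303 — 4.

4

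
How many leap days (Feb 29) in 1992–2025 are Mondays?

Leap years in 1992–2025: 9 of them.
Feb 29 weekday advances by 5 (mod 7) from one leap year to the next four years later (or differs when a century non-leap intervenes).
Leap-day weekdays: 1992:Sat 1996:Thu 2000:Tue 2004:Sun 2008:Fri 2012:Wed 2016:Mon✓ 2020:Sat 2024:Thu
Monday: 2016 → 1.

1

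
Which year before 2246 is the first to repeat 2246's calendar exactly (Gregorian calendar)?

Two years share a calendar iff Jan 1 falls on the same weekday and both are leap or both are common. 2246: Jan 1 is Thursday, common year.
2245: Jan 1 Wednesday, common
2244: Jan 1 Monday, leap
2243: Jan 1 Sunday, common
2242: Jan 1 Saturday, common
2241: Jan 1 Friday, common
2240: Jan 1 Wednesday, leap
2239: Jan 1 Tuesday, common
2238: Jan 1 Monday, common
2237: Jan 1 Sunday, common
2236: Jan 1 Friday, leap
2235: Jan 1 Thursday, common
2235 matches on both conditions.

2235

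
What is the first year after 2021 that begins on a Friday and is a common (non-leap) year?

Jan 1 advances by 2 weekdays after a leap year and by 1 after a common year.
2021: Jan 1 is Friday.
2022: Saturday
2023: Sunday
2024: Monday (leap)
2025: Wednesday
2026: Thursday
2027: Friday
2027 begins on a Friday and is a common year.

2027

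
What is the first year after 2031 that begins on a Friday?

Jan 1 advances by 2 weekdays after a leap year and by 1 after a common year.
2031: Jan 1 is Wednesday.
2032: Thursday (leap)
2033: Saturday
2034: Sunday
2035: Monday
2036: Tuesday (leap)
2037: Thursday
2038: Friday
2038 begins on a Friday

2038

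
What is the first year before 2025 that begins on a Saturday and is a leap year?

2000

Jan 1 advances by 2 weekdays after a leap year and by 1 after a common year.
2025: Jan 1 is Wednesday.
2024: Monday (leap)
2023: Sunday
2022: Saturday
2021: Friday
2020: Wednesday (leap)
2019: Tuesday
2018: Monday
2017: Sunday
2016: Friday (leap)
2015: Thursday
2014: Wednesday
2013: Tuesday
2012: Sunday (leap)
2011: Saturday
2010: Friday
2009: Thursday
2008: Tuesday (leap)
2007: Monday
2006: Sunday
2005: Saturday
2004: Thursday (leap)
2003: Wednesday
2002: Tuesday
2001: Monday
2000: Saturday (leap)
2000 begins on a Saturday and is a leap year.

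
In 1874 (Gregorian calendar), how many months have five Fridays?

4

A month of length L has five Fridays iff its first Friday is on day ≤ L−28 (so day 1–3 in a 31-day month, 1–2 in a 30-day month, day 1 in a leap February).
Checking each month of 1874: Jan starts Thu (31d) ✓; Feb starts Sun (28d); Mar starts Sun (31d); Apr starts Wed (30d); May starts Fri (31d) ✓; Jun starts Mon (30d); Jul starts Wed (31d) ✓; Aug starts Sat (31d); Sep starts Tue (30d); Oct starts Thu (31d) ✓; Nov starts Sun (30d); Dec starts Tue (31d).
Five-Friday months: January, May, July, October → 4.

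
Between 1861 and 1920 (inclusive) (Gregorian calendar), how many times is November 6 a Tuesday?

Track November 6's weekday year by year (advancing +1, or +2 across a Feb 29):
  1861: Wed  1862: Thu (+1)  1863: Fri (+1)  1864: Sun (+2)  1865: Mon (+1)
  1866: Tue (+1) ✓  1867: Wed (+1)  1868: Fri (+2)  1869: Sat (+1)  1870: Sun (+1)
  1871: Mon (+1)  1872: Wed (+2)  1873: Thu (+1)  1874: Fri (+1)  … (32 more years) …
  1907: Wed (+1)  1908: Fri (+2)  1909: Sat (+1)  1910: Sun (+1)  1911: Mon (+1)
  1912: Wed (+2)  1913: Thu (+1)  1914: Fri (+1)  1915: Sat (+1)  1916: Mon (+2)
  1917: Tue (+1) ✓  1918: Wed (+1)  1919: Thu (+1)  1920: Sat (+2)
Tuesday years: 1866, 1877, 1883, 1888, 1894, 1900, 1906, 1917 — 8 in total.

8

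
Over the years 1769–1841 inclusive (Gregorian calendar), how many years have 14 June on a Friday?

11

Track 14 June's weekday year by year (advancing +1, or +2 across a Feb 29):
  1769: Wed  1770: Thu (+1)  1771: Fri (+1) ✓  1772: Sun (+2)  1773: Mon (+1)
  1774: Tue (+1)  1775: Wed (+1)  1776: Fri (+2) ✓  1777: Sat (+1)  1778: Sun (+1)
  1779: Mon (+1)  1780: Wed (+2)  1781: Thu (+1)  1782: Fri (+1) ✓  … (45 more years) …
  1828: Sat (+2)  1829: Sun (+1)  1830: Mon (+1)  1831: Tue (+1)  1832: Thu (+2)
  1833: Fri (+1) ✓  1834: Sat (+1)  1835: Sun (+1)  1836: Tue (+2)  1837: Wed (+1)
  1838: Thu (+1)  1839: Fri (+1) ✓  1840: Sun (+2)  1841: Mon (+1)
Friday years: 1771, 1776, 1782, 1793, 1799, 1805, 1811, 1816, 1822, 1833, 1839 — 11 in total.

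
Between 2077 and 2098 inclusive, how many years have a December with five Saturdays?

December has 31 days; it has five Saturdays when Saturday falls among the first (month-length − 28) days — i.e. when December 1 is one of Saturday/Friday/Thursday.
December 1 by year: 2077:Wed 2078:Thu✓ 2079:Fri✓ 2080:Sun 2081:Mon 2082:Tue 2083:Wed 2084:Fri✓ 2085:Sat✓ 2086:Sun 2087:Mon 2088:Wed 2089:Thu✓ 2090:Fri✓ 2091:Sat✓ 2092:Mon 2093:Tue 2094:Wed 2095:Thu✓ 2096:Sat✓ 2097:Sun 2098:Mon
Years with five Saturdays: 2078, 2079, 2084, 2085, 2089, 2090, 2091, 2095, 2096 → 9.

9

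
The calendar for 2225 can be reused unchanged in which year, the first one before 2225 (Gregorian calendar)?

2214

Two years share a calendar iff Jan 1 falls on the same weekday and both are leap or both are common. 2225: Jan 1 is Saturday, common year.
2224: Jan 1 Thursday, leap
2223: Jan 1 Wednesday, common
2222: Jan 1 Tuesday, common
2221: Jan 1 Monday, common
2220: Jan 1 Saturday, leap
2219: Jan 1 Friday, common
2218: Jan 1 Thursday, common
2217: Jan 1 Wednesday, common
2216: Jan 1 Monday, leap
2215: Jan 1 Sunday, common
2214: Jan 1 Saturday, common
2214 matches on both conditions.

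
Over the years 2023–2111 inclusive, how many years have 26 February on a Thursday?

14

Track 26 February's weekday year by year (advancing +1, or +2 across a Feb 29):
  2023: Sun  2024: Mon (+1)  2025: Wed (+2)  2026: Thu (+1) ✓  2027: Fri (+1)
  2028: Sat (+1)  2029: Mon (+2)  2030: Tue (+1)  2031: Wed (+1)  2032: Thu (+1) ✓
  2033: Sat (+2)  2034: Sun (+1)  2035: Mon (+1)  2036: Tue (+1)  … (61 more years) …
  2098: Wed (+1)  2099: Thu (+1) ✓  2100: Fri (+1)  2101: Sat (+1)  2102: Sun (+1)
  2103: Mon (+1)  2104: Tue (+1)  2105: Thu (+2) ✓  2106: Fri (+1)  2107: Sat (+1)
  2108: Sun (+1)  2109: Tue (+2)  2110: Wed (+1)  2111: Thu (+1) ✓
Thursday years: 2026, 2032, 2037, 2043, 2054, 2060, 2065, 2071, 2082, 2088, 2093, 2099, 2105, 2111 — 14 in total.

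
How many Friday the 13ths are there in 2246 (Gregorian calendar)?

3

Check the 13th of each month of 2246: Jan 13: Tue, Feb 13: Fri, Mar 13: Fri, Apr 13: Mon, May 13: Wed, Jun 13: Sat, Jul 13: Mon, Aug 13: Thu, Sep 13: Sun, Oct 13: Tue, Nov 13: Fri, Dec 13: Sun.
Friday occurs in February, March, November — 3 months.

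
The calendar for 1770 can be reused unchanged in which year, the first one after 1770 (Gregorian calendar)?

Two years share a calendar iff Jan 1 falls on the same weekday and both are leap or both are common. 1770: Jan 1 is Monday, common year.
1771: Jan 1 Tuesday, common
1772: Jan 1 Wednesday, leap
1773: Jan 1 Friday, common
1774: Jan 1 Saturday, common
1775: Jan 1 Sunday, common
1776: Jan 1 Monday, leap
1777: Jan 1 Wednesday, common
1778: Jan 1 Thursday, common
1779: Jan 1 Friday, common
1780: Jan 1 Saturday, leap
1781: Jan 1 Monday, common
1781 matches on both conditions.

1781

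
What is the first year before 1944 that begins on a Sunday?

1939

Jan 1 advances by 2 weekdays after a leap year and by 1 after a common year.
1944: Jan 1 is Saturday (leap).
1943: Friday
1942: Thursday
1941: Wednesday
1940: Monday (leap)
1939: Sunday
1939 begins on a Sunday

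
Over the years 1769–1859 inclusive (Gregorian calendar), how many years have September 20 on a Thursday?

Track September 20's weekday year by year (advancing +1, or +2 across a Feb 29):
  1769: Wed  1770: Thu (+1) ✓  1771: Fri (+1)  1772: Sun (+2)  1773: Mon (+1)
  1774: Tue (+1)  1775: Wed (+1)  1776: Fri (+2)  1777: Sat (+1)  1778: Sun (+1)
  1779: Mon (+1)  1780: Wed (+2)  1781: Thu (+1) ✓  1782: Fri (+1)  … (63 more years) …
  1846: Sun (+1)  1847: Mon (+1)  1848: Wed (+2)  1849: Thu (+1) ✓  1850: Fri (+1)
  1851: Sat (+1)  1852: Mon (+2)  1853: Tue (+1)  1854: Wed (+1)  1855: Thu (+1) ✓
  1856: Sat (+2)  1857: Sun (+1)  1858: Mon (+1)  1859: Tue (+1)
Thursday years: 1770, 1781, 1787, 1792, 1798, 1804, 1810, 1821, 1827, 1832, 1838, 1849, 1855 — 13 in total.

13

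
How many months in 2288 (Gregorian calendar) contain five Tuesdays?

A month of length L has five Tuesdays iff its first Tuesday is on day ≤ L−28 (so day 1–3 in a 31-day month, 1–2 in a 30-day month, day 1 in a leap February).
Checking each month of 2288: Jan starts Sun (31d) ✓; Feb starts Wed (29d); Mar starts Thu (31d); Apr starts Sun (30d); May starts Tue (31d) ✓; Jun starts Fri (30d); Jul starts Sun (31d) ✓; Aug starts Wed (31d); Sep starts Sat (30d); Oct starts Mon (31d) ✓; Nov starts Thu (30d); Dec starts Sat (31d).
Five-Tuesday months: January, May, July, October → 4.

4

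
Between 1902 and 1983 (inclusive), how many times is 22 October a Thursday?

Track 22 October's weekday year by year (advancing +1, or +2 across a Feb 29):
  1902: Wed  1903: Thu (+1) ✓  1904: Sat (+2)  1905: Sun (+1)  1906: Mon (+1)
  1907: Tue (+1)  1908: Thu (+2) ✓  1909: Fri (+1)  1910: Sat (+1)  1911: Sun (+1)
  1912: Tue (+2)  1913: Wed (+1)  1914: Thu (+1) ✓  1915: Fri (+1)  … (54 more years) …
  1970: Thu (+1) ✓  1971: Fri (+1)  1972: Sun (+2)  1973: Mon (+1)  1974: Tue (+1)
  1975: Wed (+1)  1976: Fri (+2)  1977: Sat (+1)  1978: Sun (+1)  1979: Mon (+1)
  1980: Wed (+2)  1981: Thu (+1) ✓  1982: Fri (+1)  1983: Sat (+1)
Thursday years: 1903, 1908, 1914, 1925, 1931, 1936, 1942, 1953, 1959, 1964, 1970, 1981 — 12 in total.

12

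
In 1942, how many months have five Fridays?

4

A month of length L has five Fridays iff its first Friday is on day ≤ L−28 (so day 1–3 in a 31-day month, 1–2 in a 30-day month, day 1 in a leap February).
Checking each month of 1942: Jan starts Thu (31d) ✓; Feb starts Sun (28d); Mar starts Sun (31d); Apr starts Wed (30d); May starts Fri (31d) ✓; Jun starts Mon (30d); Jul starts Wed (31d) ✓; Aug starts Sat (31d); Sep starts Tue (30d); Oct starts Thu (31d) ✓; Nov starts Sun (30d); Dec starts Tue (31d).
Five-Friday months: January, May, July, October → 4.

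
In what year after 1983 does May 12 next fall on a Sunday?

1985

From one year to the next, a fixed date's weekday advances by 1, or by 2 when a Feb 29 lies between the two dates.
1983: May 12 is Thursday.
1984: Saturday (+2)
1985: Sunday (+1)
May 12 falls on a Sunday in 1985.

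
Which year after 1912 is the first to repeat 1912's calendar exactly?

Two years share a calendar iff Jan 1 falls on the same weekday and both are leap or both are common. 1912: Jan 1 is Monday, leap year.
1913: Jan 1 Wednesday, common
1914: Jan 1 Thursday, common
1915: Jan 1 Friday, common
1916: Jan 1 Saturday, leap
1917: Jan 1 Monday, common
1918: Jan 1 Tuesday, common
1919: Jan 1 Wednesday, common
1920: Jan 1 Thursday, leap
1921: Jan 1 Saturday, common
1922: Jan 1 Sunday, common
1923: Jan 1 Monday, common
1924: Jan 1 Tuesday, leap
1925: Jan 1 Thursday, common
1926: Jan 1 Friday, common
1927: Jan 1 Saturday, common
1928: Jan 1 Sunday, leap
1929: Jan 1 Tuesday, common
1930: Jan 1 Wednesday, common
1931: Jan 1 Thursday, common
1932: Jan 1 Friday, leap
1933: Jan 1 Sunday, common
1934: Jan 1 Monday, common
1935: Jan 1 Tuesday, common
1936: Jan 1 Wednesday, leap
1937: Jan 1 Friday, common
1938: Jan 1 Saturday, common
1939: Jan 1 Sunday, common
1940: Jan 1 Monday, leap
1940 matches on both conditions.

1940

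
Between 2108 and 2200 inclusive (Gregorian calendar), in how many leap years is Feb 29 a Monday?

Leap years in 2108–2200: 23 of them.
Feb 29 weekday advances by 5 (mod 7) from one leap year to the next four years later (or differs when a century non-leap intervenes).
Leap-day weekdays: 2108:Wed 2112:Mon✓ 2116:Sat 2120:Thu 2124:Tue 2128:Sun 2132:Fri 2136:Wed 2140:Mon✓ 2144:Sat 2148:Thu 2152:Tue 2156:Sun 2160:Fri 2164:Wed 2168:Mon✓ 2172:Sat 2176:Thu 2180:Tue 2184:Sun 2188:Fri 2192:Wed 2196:Mon✓
Monday: 2112, 2140, 2168, 2196 → 4.

4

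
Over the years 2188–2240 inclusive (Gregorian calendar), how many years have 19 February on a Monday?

Track 19 February's weekday year by year (advancing +1, or +2 across a Feb 29):
  2188: Tue  2189: Thu (+2)  2190: Fri (+1)  2191: Sat (+1)  2192: Sun (+1)
  2193: Tue (+2)  2194: Wed (+1)  2195: Thu (+1)  2196: Fri (+1)  2197: Sun (+2)
  2198: Mon (+1) ✓  2199: Tue (+1)  2200: Wed (+1)  2201: Thu (+1)  … (25 more years) …
  2227: Mon (+1) ✓  2228: Tue (+1)  2229: Thu (+2)  2230: Fri (+1)  2231: Sat (+1)
  2232: Sun (+1)  2233: Tue (+2)  2234: Wed (+1)  2235: Thu (+1)  2236: Fri (+1)
  2237: Sun (+2)  2238: Mon (+1) ✓  2239: Tue (+1)  2240: Wed (+1)
Monday years: 2198, 2210, 2216, 2221, 2227, 2238 — 6 in total.

6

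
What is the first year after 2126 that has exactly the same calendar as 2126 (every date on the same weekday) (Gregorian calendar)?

2137

Two years share a calendar iff Jan 1 falls on the same weekday and both are leap or both are common. 2126: Jan 1 is Tuesday, common year.
2127: Jan 1 Wednesday, common
2128: Jan 1 Thursday, leap
2129: Jan 1 Saturday, common
2130: Jan 1 Sunday, common
2131: Jan 1 Monday, common
2132: Jan 1 Tuesday, leap
2133: Jan 1 Thursday, common
2134: Jan 1 Friday, common
2135: Jan 1 Saturday, common
2136: Jan 1 Sunday, leap
2137: Jan 1 Tuesday, common
2137 matches on both conditions.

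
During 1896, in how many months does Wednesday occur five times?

A month of length L has five Wednesdays iff its first Wednesday is on day ≤ L−28 (so day 1–3 in a 31-day month, 1–2 in a 30-day month, day 1 in a leap February).
Checking each month of 1896: Jan starts Wed (31d) ✓; Feb starts Sat (29d); Mar starts Sun (31d); Apr starts Wed (30d) ✓; May starts Fri (31d); Jun starts Mon (30d); Jul starts Wed (31d) ✓; Aug starts Sat (31d); Sep starts Tue (30d) ✓; Oct starts Thu (31d); Nov starts Sun (30d); Dec starts Tue (31d) ✓.
Five-Wednesday months: January, April, July, September, December → 5.

5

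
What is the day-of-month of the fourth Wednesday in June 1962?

27

June 1, 1962 is a Friday, so the first Wednesday is the 6th.
The fourth Wednesday is 6 + 21 = 27.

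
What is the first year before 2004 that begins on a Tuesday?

2002

Jan 1 advances by 2 weekdays after a leap year and by 1 after a common year.
2004: Jan 1 is Thursday (leap).
2003: Wednesday
2002: Tuesday
2002 begins on a Tuesday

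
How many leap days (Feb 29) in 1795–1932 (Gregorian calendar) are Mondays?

7

Leap years in 1795–1932: 33 of them.
Feb 29 weekday advances by 5 (mod 7) from one leap year to the next four years later (or differs when a century non-leap intervenes).
Leap-day weekdays: 1796:Mon✓ 1804:Wed 1808:Mon✓ 1812:Sat 1816:Thu 1820:Tue 1824:Sun 1828:Fri 1832:Wed 1836:Mon✓ 1840:Sat 1844:Thu 1848:Tue …(7 more)… 1880:Sun 1884:Fri 1888:Wed 1892:Mon✓ 1896:Sat 1904:Mon✓ 1908:Sat 1912:Thu 1916:Tue 1920:Sun 1924:Fri 1928:Wed 1932:Mon✓
Monday: 1796, 1808, 1836, 1864, 1892, 1904, 1932 → 7.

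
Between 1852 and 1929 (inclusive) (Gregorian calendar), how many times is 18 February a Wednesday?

11

Track 18 February's weekday year by year (advancing +1, or +2 across a Feb 29):
  1852: Wed ✓  1853: Fri (+2)  1854: Sat (+1)  1855: Sun (+1)  1856: Mon (+1)
  1857: Wed (+2) ✓  1858: Thu (+1)  1859: Fri (+1)  1860: Sat (+1)  1861: Mon (+2)
  1862: Tue (+1)  1863: Wed (+1) ✓  1864: Thu (+1)  1865: Sat (+2)  … (50 more years) …
  1916: Fri (+1)  1917: Sun (+2)  1918: Mon (+1)  1919: Tue (+1)  1920: Wed (+1) ✓
  1921: Fri (+2)  1922: Sat (+1)  1923: Sun (+1)  1924: Mon (+1)  1925: Wed (+2) ✓
  1926: Thu (+1)  1927: Fri (+1)  1928: Sat (+1)  1929: Mon (+2)
Wednesday years: 1852, 1857, 1863, 1874, 1880, 1885, 1891, 1903, 1914, 1920, 1925 — 11 in total.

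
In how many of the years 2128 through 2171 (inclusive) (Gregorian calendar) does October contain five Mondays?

20

October has 31 days; it has five Mondays when Monday falls among the first (month-length − 28) days — i.e. when October 1 is one of Monday/Sunday/Saturday.
October 1 by year: 2128:Fri 2129:Sat✓ 2130:Sun✓ 2131:Mon✓ 2132:Wed 2133:Thu 2134:Fri 2135:Sat✓ 2136:Mon✓ 2137:Tue 2138:Wed 2139:Thu 2140:Sat✓ 2141:Sun✓ 2142:Mon✓ …(14 more)… 2157:Sat✓ 2158:Sun✓ 2159:Mon✓ 2160:Wed 2161:Thu 2162:Fri 2163:Sat✓ 2164:Mon✓ 2165:Tue 2166:Wed 2167:Thu 2168:Sat✓ 2169:Sun✓ 2170:Mon✓ 2171:Tue
Years with five Mondays: 2129, 2130, 2131, 2135, 2136, 2140, 2141, 2142, 2146, 2147, 2152, 2153, 2157, 2158, 2159, 2163, 2164, 2168, 2169, 2170 → 20.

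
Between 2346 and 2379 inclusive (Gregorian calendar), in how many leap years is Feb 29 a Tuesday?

Leap years in 2346–2379: 8 of them.
Feb 29 weekday advances by 5 (mod 7) from one leap year to the next four years later (or differs when a century non-leap intervenes).
Leap-day weekdays: 2348:Sun 2352:Fri 2356:Wed 2360:Mon 2364:Sat 2368:Thu 2372:Tue✓ 2376:Sun
Tuesday: 2372 → 1.

1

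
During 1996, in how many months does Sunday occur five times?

4

A month of length L has five Sundays iff its first Sunday is on day ≤ L−28 (so day 1–3 in a 31-day month, 1–2 in a 30-day month, day 1 in a leap February).
Checking each month of 1996: Jan starts Mon (31d); Feb starts Thu (29d); Mar starts Fri (31d) ✓; Apr starts Mon (30d); May starts Wed (31d); Jun starts Sat (30d) ✓; Jul starts Mon (31d); Aug starts Thu (31d); Sep starts Sun (30d) ✓; Oct starts Tue (31d); Nov starts Fri (30d); Dec starts Sun (31d) ✓.
Five-Sunday months: March, June, September, December → 4.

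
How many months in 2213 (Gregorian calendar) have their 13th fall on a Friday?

1

Check the 13th of each month of 2213: Jan 13: Wed, Feb 13: Sat, Mar 13: Sat, Apr 13: Tue, May 13: Thu, Jun 13: Sun, Jul 13: Tue, Aug 13: Fri, Sep 13: Mon, Oct 13: Wed, Nov 13: Sat, Dec 13: Mon.
Friday occurs in August — 1 month.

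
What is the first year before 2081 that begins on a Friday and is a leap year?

Jan 1 advances by 2 weekdays after a leap year and by 1 after a common year.
2081: Jan 1 is Wednesday.
2080: Monday (leap)
2079: Sunday
2078: Saturday
2077: Friday
2076: Wednesday (leap)
2075: Tuesday
2074: Monday
2073: Sunday
2072: Friday (leap)
2072 begins on a Friday and is a leap year.

2072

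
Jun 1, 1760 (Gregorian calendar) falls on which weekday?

Sunday

January 1, 1760 is a Tuesday.
June 1 is day 153 of the year, i.e. 152 days after Jan 1.
152 mod 7 = 5, so advance 5 weekdays from Tuesday: Sunday.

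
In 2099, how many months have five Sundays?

A month of length L has five Sundays iff its first Sunday is on day ≤ L−28 (so day 1–3 in a 31-day month, 1–2 in a 30-day month, day 1 in a leap February).
Checking each month of 2099: Jan starts Thu (31d); Feb starts Sun (28d); Mar starts Sun (31d) ✓; Apr starts Wed (30d); May starts Fri (31d) ✓; Jun starts Mon (30d); Jul starts Wed (31d); Aug starts Sat (31d) ✓; Sep starts Tue (30d); Oct starts Thu (31d); Nov starts Sun (30d) ✓; Dec starts Tue (31d).
Five-Sunday months: March, May, August, November → 4.

4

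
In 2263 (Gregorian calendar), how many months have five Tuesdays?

4

A month of length L has five Tuesdays iff its first Tuesday is on day ≤ L−28 (so day 1–3 in a 31-day month, 1–2 in a 30-day month, day 1 in a leap February).
Checking each month of 2263: Jan starts Thu (31d); Feb starts Sun (28d); Mar starts Sun (31d) ✓; Apr starts Wed (30d); May starts Fri (31d); Jun starts Mon (30d) ✓; Jul starts Wed (31d); Aug starts Sat (31d); Sep starts Tue (30d) ✓; Oct starts Thu (31d); Nov starts Sun (30d); Dec starts Tue (31d) ✓.
Five-Tuesday months: March, June, September, December → 4.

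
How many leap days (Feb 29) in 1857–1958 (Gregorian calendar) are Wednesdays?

Leap years in 1857–1958: 24 of them.
Feb 29 weekday advances by 5 (mod 7) from one leap year to the next four years later (or differs when a century non-leap intervenes).
Leap-day weekdays: 1860:Wed✓ 1864:Mon 1868:Sat 1872:Thu 1876:Tue 1880:Sun 1884:Fri 1888:Wed✓ 1892:Mon 1896:Sat 1904:Mon 1908:Sat 1912:Thu 1916:Tue 1920:Sun 1924:Fri 1928:Wed✓ 1932:Mon 1936:Sat 1940:Thu 1944:Tue 1948:Sun 1952:Fri 1956:Wed✓
Wednesday: 1860, 1888, 1928, 1956 → 4.

4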